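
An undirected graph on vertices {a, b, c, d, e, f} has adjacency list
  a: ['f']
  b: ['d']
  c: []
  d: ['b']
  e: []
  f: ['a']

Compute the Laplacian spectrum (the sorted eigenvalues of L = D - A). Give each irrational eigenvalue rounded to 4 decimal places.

Reading degrees in the order [a, b, c, d, e, f] gives [1, 1, 0, 1, 0, 1]; set D = diag(1, 1, 0, 1, 0, 1) and form L = D - A. Diagonalising L (or applying a numerical eigensolver to the 6x6 matrix) gives the spectrum above. The 4 zero eigenvalues correspond to the 4 connected components. There are 4 zeros in the spectrum, matching the 4 components.

[0, 0, 0, 0, 2, 2]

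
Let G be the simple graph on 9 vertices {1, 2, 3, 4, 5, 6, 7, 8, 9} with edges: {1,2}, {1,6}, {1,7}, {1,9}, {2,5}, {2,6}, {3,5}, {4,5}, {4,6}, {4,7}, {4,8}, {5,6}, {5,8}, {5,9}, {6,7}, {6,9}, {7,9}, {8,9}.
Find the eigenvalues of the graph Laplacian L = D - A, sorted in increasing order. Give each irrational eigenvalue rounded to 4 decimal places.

Reading degrees in the order [1, 2, 3, 4, 5, 6, 7, 8, 9] gives [4, 3, 1, 4, 6, 6, 4, 3, 5]; set D = diag(4, 3, 1, 4, 6, 6, 4, 3, 5) and form L = D - A. L is symmetric positive semidefinite, so every eigenvalue is real and nonnegative. The single zero eigenvalue shows the graph is connected. There is one zero in the spectrum, matching the 1 component.

[0, 0.9321, 2.2548, 3.1134, 4.0166, 5.4266, 5.6103, 7.1788, 7.4674]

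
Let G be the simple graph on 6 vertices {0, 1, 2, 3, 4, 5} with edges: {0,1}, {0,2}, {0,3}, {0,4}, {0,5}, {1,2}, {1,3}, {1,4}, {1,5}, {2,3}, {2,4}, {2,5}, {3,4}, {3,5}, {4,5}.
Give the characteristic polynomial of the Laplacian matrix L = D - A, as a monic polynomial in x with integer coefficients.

x^6 - 30x^5 + 360x^4 - 2160x^3 + 6480x^2 - 7776x

Reading degrees in the order [0, 1, 2, 3, 4, 5] gives [5, 5, 5, 5, 5, 5]; set D = diag(5, 5, 5, 5, 5, 5) and form L = D - A. L has integer entries, so p(x) = det(xI - L) has integer coefficients. Expanding the determinant yields x^6 - 30x^5 + 360x^4 - 2160x^3 + 6480x^2 - 7776x. The constant term is 0 because L is singular (the all-ones vector lies in its kernel). The largest eigenvalue, 6, is at most the vertex count 6. The eigenvalues sum to 30, which equals trace(L) = 2|E|.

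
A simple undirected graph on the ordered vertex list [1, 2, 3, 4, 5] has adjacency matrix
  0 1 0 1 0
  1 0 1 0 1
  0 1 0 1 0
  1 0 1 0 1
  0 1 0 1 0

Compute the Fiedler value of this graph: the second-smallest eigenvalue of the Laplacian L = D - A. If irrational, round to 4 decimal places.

With the vertex order [1, 2, 3, 4, 5], the degrees are [2, 3, 2, 3, 2], giving D = diag(2, 3, 2, 3, 2) and L = D - A. The sorted Laplacian eigenvalues are [0, 2, 2, 3, 5]; the algebraic connectivity is the second entry, 2. By the matrix-tree theorem the graph has (1/5) * product of the nonzero eigenvalues = 12 spanning trees.

2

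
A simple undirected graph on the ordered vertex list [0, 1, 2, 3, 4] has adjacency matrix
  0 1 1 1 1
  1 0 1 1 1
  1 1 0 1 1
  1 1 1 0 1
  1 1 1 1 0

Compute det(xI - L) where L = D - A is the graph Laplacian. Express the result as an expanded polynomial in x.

Reading degrees in the order [0, 1, 2, 3, 4] gives [4, 4, 4, 4, 4]; set D = diag(4, 4, 4, 4, 4) and form L = D - A. Computing det(xI - L) by cofactor expansion (or equivalently via sum-over-permutations) gives x^5 - 20x^4 + 150x^3 - 500x^2 + 625x. The coefficient of x^4 equals -trace(L) = -20, matching the sum of degrees. There is one zero in the spectrum, matching the 1 component.

x^5 - 20x^4 + 150x^3 - 500x^2 + 625x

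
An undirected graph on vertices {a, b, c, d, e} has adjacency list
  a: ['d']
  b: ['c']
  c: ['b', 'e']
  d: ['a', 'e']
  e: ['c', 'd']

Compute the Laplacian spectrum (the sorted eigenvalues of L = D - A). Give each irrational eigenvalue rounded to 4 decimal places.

[0, 0.3820, 1.3820, 2.6180, 3.6180]

Reading degrees in the order [a, b, c, d, e] gives [1, 1, 2, 2, 2]; set D = diag(1, 1, 2, 2, 2) and form L = D - A. Diagonalising L (or applying a numerical eigensolver to the 5x5 matrix) gives the spectrum above. The single zero eigenvalue shows the graph is connected. By the matrix-tree theorem the graph has (1/5) * product of the nonzero eigenvalues = 1 spanning tree. There is one zero in the spectrum, matching the 1 component.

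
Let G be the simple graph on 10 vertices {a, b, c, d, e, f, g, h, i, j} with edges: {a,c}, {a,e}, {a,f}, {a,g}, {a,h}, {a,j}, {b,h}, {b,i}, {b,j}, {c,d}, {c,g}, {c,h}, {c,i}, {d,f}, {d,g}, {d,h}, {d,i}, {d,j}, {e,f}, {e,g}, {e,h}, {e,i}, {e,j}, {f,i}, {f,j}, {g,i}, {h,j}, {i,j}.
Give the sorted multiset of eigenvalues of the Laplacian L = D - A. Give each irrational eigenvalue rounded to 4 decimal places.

Reading degrees in the order [a, b, c, d, e, f, g, h, i, j] gives [6, 3, 5, 6, 6, 5, 5, 6, 7, 7]; set D = diag(6, 3, 5, 6, 6, 5, 5, 6, 7, 7) and form L = D - A. Diagonalising L (or applying a numerical eigensolver to the 10x10 matrix) gives the spectrum above. The eigenvalues sum to 56, which equals trace(L) = 2|E|.

[0, 2.7611, 4.1874, 5.2499, 5.3476, 6.2928, 6.9072, 7.7023, 8.6817, 8.8701]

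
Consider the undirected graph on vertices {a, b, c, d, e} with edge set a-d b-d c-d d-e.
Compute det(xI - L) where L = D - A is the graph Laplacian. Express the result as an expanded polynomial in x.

Each diagonal entry of L is the vertex degree and each off-diagonal entry is -1 where an edge is present, 0 otherwise; in the order [a, b, c, d, e] the diagonal is [1, 1, 1, 4, 1]. Computing det(xI - L) by cofactor expansion (or equivalently via sum-over-permutations) gives x^5 - 8x^4 + 18x^3 - 16x^2 + 5x. Since p(0) = det(-L) = 0, x divides p(x). The eigenvalues sum to 8, which equals trace(L) = 2|E|.

x^5 - 8x^4 + 18x^3 - 16x^2 + 5x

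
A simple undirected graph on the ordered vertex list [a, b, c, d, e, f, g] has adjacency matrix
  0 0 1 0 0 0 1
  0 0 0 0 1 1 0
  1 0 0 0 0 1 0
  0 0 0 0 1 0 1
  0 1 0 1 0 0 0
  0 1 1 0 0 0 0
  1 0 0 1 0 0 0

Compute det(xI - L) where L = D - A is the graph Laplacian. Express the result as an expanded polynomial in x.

x^7 - 14x^6 + 77x^5 - 210x^4 + 294x^3 - 196x^2 + 49x

Each diagonal entry of L is the vertex degree and each off-diagonal entry is -1 where an edge is present, 0 otherwise; in the order [a, b, c, d, e, f, g] the diagonal is [2, 2, 2, 2, 2, 2, 2]. Computing det(xI - L) by cofactor expansion (or equivalently via sum-over-permutations) gives x^7 - 14x^6 + 77x^5 - 210x^4 + 294x^3 - 196x^2 + 49x. The coefficient of x^6 equals -trace(L) = -14, matching the sum of degrees.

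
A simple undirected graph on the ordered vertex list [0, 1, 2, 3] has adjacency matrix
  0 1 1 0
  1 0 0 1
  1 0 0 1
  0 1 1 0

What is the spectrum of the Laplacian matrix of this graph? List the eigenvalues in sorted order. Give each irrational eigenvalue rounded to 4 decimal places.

[0, 2, 2, 4]

Each diagonal entry of L is the vertex degree and each off-diagonal entry is -1 where an edge is present, 0 otherwise; in the order [0, 1, 2, 3] the diagonal is [2, 2, 2, 2]. The multiplicity of 0 as a Laplacian eigenvalue equals the number of connected components. There is one zero in the spectrum, matching the 1 component.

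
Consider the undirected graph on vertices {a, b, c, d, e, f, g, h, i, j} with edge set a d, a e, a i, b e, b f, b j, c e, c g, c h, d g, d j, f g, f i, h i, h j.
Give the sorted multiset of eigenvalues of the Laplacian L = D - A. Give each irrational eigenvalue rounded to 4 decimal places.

With the vertex order [a, b, c, d, e, f, g, h, i, j], the degrees are [3, 3, 3, 3, 3, 3, 3, 3, 3, 3], giving D = diag(3, 3, 3, 3, 3, 3, 3, 3, 3, 3) and L = D - A. The multiplicity of 0 as a Laplacian eigenvalue equals the number of connected components. The single zero eigenvalue shows the graph is connected. By the matrix-tree theorem the graph has (1/10) * product of the nonzero eigenvalues = 2000 spanning trees.

[0, 2, 2, 2, 2, 2, 5, 5, 5, 5]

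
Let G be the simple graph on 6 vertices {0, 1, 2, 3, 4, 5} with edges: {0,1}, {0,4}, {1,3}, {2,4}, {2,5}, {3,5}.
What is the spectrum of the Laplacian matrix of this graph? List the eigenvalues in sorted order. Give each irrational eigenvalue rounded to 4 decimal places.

Reading degrees in the order [0, 1, 2, 3, 4, 5] gives [2, 2, 2, 2, 2, 2]; set D = diag(2, 2, 2, 2, 2, 2) and form L = D - A. Diagonalising L (or applying a numerical eigensolver to the 6x6 matrix) gives the spectrum above. The eigenvalues sum to 12, which equals trace(L) = 2|E|. There is one zero in the spectrum, matching the 1 component.

[0, 1, 1, 3, 3, 4]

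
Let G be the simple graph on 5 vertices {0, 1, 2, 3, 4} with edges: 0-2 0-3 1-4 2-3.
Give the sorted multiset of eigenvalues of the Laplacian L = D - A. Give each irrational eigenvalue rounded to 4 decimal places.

[0, 0, 2, 3, 3]

With the vertex order [0, 1, 2, 3, 4], the degrees are [2, 1, 2, 2, 1], giving D = diag(2, 1, 2, 2, 1) and L = D - A. The multiplicity of 0 as a Laplacian eigenvalue equals the number of connected components. The 2 zero eigenvalues correspond to the 2 connected components.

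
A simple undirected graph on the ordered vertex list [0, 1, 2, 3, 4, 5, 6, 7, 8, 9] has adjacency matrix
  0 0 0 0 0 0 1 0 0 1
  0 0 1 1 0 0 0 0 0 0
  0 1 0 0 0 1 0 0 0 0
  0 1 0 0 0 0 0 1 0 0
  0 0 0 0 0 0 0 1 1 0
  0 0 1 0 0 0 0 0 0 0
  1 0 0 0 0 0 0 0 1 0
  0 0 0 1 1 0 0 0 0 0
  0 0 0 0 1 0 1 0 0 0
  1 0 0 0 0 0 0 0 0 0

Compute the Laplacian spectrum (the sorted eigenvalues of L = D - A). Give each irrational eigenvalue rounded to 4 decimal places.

[0, 0.0979, 0.3820, 0.8244, 1.3820, 2, 2.6180, 3.1756, 3.6180, 3.9021]

Each diagonal entry of L is the vertex degree and each off-diagonal entry is -1 where an edge is present, 0 otherwise; in the order [0, 1, 2, 3, 4, 5, 6, 7, 8, 9] the diagonal is [2, 2, 2, 2, 2, 1, 2, 2, 2, 1]. L is symmetric positive semidefinite, so every eigenvalue is real and nonnegative. The single zero eigenvalue shows the graph is connected. The eigenvalues sum to 18, which equals trace(L) = 2|E|.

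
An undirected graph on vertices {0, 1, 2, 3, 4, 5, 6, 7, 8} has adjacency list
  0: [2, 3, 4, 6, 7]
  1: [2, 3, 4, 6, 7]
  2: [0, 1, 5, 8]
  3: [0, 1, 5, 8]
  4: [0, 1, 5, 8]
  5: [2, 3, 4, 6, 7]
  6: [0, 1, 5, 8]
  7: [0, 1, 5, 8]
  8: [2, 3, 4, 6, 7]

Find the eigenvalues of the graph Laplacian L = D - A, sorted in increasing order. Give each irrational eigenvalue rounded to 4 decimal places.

[0, 4, 4, 4, 4, 5, 5, 5, 9]

Reading degrees in the order [0, 1, 2, 3, 4, 5, 6, 7, 8] gives [5, 5, 4, 4, 4, 5, 4, 4, 5]; set D = diag(5, 5, 4, 4, 4, 5, 4, 4, 5) and form L = D - A. Diagonalising L (or applying a numerical eigensolver to the 9x9 matrix) gives the spectrum above. The single zero eigenvalue shows the graph is connected. The largest eigenvalue, 9, is at most the vertex count 9. There is one zero in the spectrum, matching the 1 component.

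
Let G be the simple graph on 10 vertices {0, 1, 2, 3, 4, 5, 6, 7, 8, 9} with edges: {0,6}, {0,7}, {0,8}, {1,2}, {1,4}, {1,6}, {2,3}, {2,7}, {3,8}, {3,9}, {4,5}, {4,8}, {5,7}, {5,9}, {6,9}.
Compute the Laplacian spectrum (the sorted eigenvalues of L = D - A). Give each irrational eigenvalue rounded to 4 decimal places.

Reading degrees in the order [0, 1, 2, 3, 4, 5, 6, 7, 8, 9] gives [3, 3, 3, 3, 3, 3, 3, 3, 3, 3]; set D = diag(3, 3, 3, 3, 3, 3, 3, 3, 3, 3) and form L = D - A. The multiplicity of 0 as a Laplacian eigenvalue equals the number of connected components. The largest eigenvalue, 5, is at most the vertex count 10.

[0, 2, 2, 2, 2, 2, 5, 5, 5, 5]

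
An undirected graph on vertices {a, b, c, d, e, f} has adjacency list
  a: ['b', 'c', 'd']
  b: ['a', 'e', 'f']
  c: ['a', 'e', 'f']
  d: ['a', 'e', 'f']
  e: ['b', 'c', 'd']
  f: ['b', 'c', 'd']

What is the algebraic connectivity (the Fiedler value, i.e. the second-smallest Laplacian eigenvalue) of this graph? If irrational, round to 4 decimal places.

With the vertex order [a, b, c, d, e, f], the degrees are [3, 3, 3, 3, 3, 3], giving D = diag(3, 3, 3, 3, 3, 3) and L = D - A. Computing the eigenvalues of L and sorting gives [0, 3, 3, 3, 3, 6]. The Fiedler value lambda_2 = 3 is strictly positive, so the graph is connected. The eigenvalues sum to 18, which equals trace(L) = 2|E|. By the matrix-tree theorem the graph has (1/6) * product of the nonzero eigenvalues = 81 spanning trees.

3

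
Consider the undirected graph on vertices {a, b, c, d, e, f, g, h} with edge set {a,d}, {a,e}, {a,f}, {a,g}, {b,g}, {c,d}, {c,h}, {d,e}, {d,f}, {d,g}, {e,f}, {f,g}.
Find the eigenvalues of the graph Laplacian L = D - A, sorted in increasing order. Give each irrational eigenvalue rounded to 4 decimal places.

[0, 0.4215, 0.9604, 2.4894, 3.5935, 5, 5.4073, 6.1279]

Reading degrees in the order [a, b, c, d, e, f, g, h] gives [4, 1, 2, 5, 3, 4, 4, 1]; set D = diag(4, 1, 2, 5, 3, 4, 4, 1) and form L = D - A. Since every row of L sums to 0, the all-ones vector is in the kernel and 0 is an eigenvalue. The largest eigenvalue, 6.1279, is at most the vertex count 8.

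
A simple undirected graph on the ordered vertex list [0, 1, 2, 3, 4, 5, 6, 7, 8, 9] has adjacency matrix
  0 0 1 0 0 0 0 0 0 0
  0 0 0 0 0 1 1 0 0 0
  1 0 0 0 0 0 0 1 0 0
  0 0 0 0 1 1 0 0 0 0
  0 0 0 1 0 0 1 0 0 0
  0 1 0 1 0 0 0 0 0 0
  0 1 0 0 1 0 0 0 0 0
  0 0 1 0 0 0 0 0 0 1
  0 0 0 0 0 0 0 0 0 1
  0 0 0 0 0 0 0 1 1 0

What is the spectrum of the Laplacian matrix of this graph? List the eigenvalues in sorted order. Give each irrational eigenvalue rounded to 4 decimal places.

Reading degrees in the order [0, 1, 2, 3, 4, 5, 6, 7, 8, 9] gives [1, 2, 2, 2, 2, 2, 2, 2, 1, 2]; set D = diag(1, 2, 2, 2, 2, 2, 2, 2, 1, 2) and form L = D - A. Since every row of L sums to 0, the all-ones vector is in the kernel and 0 is an eigenvalue. The 2 zero eigenvalues correspond to the 2 connected components.

[0, 0, 0.3820, 1.3820, 1.3820, 1.3820, 2.6180, 3.6180, 3.6180, 3.6180]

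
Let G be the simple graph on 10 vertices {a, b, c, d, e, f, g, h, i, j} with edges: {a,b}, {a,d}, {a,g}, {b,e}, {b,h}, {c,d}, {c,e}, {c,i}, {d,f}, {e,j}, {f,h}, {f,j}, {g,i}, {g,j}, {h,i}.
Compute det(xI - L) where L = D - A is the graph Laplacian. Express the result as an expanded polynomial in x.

Each diagonal entry of L is the vertex degree and each off-diagonal entry is -1 where an edge is present, 0 otherwise; in the order [a, b, c, d, e, f, g, h, i, j] the diagonal is [3, 3, 3, 3, 3, 3, 3, 3, 3, 3]. The eigenvalues of L are [0, 2, 2, 2, 2, 2, 5, 5, 5, 5]; the characteristic polynomial is the product of (x - lambda_i), which multiplies out to x^10 - 30x^9 + 390x^8 - 2880x^7 + 13305x^6 - 39882x^5 + 77640x^4 - 94800x^3 + 66000x^2 - 20000x. The constant term is 0 because L is singular (the all-ones vector lies in its kernel). There is one zero in the spectrum, matching the 1 component. By the matrix-tree theorem the graph has (1/10) * product of the nonzero eigenvalues = 2000 spanning trees.

x^10 - 30x^9 + 390x^8 - 2880x^7 + 13305x^6 - 39882x^5 + 77640x^4 - 94800x^3 + 66000x^2 - 20000x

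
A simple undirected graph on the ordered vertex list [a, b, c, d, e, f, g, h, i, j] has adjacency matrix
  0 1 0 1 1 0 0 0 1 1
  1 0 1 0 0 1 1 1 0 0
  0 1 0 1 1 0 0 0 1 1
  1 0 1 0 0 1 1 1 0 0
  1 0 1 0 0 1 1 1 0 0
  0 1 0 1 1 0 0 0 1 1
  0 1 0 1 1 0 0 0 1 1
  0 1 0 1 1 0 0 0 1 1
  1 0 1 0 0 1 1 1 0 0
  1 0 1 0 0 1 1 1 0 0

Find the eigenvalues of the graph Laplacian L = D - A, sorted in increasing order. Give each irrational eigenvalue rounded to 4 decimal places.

[0, 5, 5, 5, 5, 5, 5, 5, 5, 10]

With the vertex order [a, b, c, d, e, f, g, h, i, j], the degrees are [5, 5, 5, 5, 5, 5, 5, 5, 5, 5], giving D = diag(5, 5, 5, 5, 5, 5, 5, 5, 5, 5) and L = D - A. Since every row of L sums to 0, the all-ones vector is in the kernel and 0 is an eigenvalue. The eigenvalues sum to 50, which equals trace(L) = 2|E|.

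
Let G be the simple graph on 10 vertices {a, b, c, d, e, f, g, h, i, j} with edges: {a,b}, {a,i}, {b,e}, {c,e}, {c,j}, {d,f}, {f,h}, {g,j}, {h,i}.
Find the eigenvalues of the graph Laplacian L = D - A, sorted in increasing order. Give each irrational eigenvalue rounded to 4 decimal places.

[0, 0.0979, 0.3820, 0.8244, 1.3820, 2, 2.6180, 3.1756, 3.6180, 3.9021]

With the vertex order [a, b, c, d, e, f, g, h, i, j], the degrees are [2, 2, 2, 1, 2, 2, 1, 2, 2, 2], giving D = diag(2, 2, 2, 1, 2, 2, 1, 2, 2, 2) and L = D - A. L is symmetric positive semidefinite, so every eigenvalue is real and nonnegative. The largest eigenvalue, 3.9021, is at most the vertex count 10.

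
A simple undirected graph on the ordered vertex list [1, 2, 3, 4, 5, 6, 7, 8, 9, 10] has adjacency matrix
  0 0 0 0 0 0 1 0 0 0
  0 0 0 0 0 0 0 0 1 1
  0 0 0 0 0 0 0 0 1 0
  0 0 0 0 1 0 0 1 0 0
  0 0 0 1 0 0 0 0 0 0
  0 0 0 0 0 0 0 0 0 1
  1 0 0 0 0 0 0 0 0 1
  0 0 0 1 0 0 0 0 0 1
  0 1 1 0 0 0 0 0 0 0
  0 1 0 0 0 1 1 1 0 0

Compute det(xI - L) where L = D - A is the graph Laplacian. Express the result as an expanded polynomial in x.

Reading degrees in the order [1, 2, 3, 4, 5, 6, 7, 8, 9, 10] gives [1, 2, 1, 2, 1, 1, 2, 2, 2, 4]; set D = diag(1, 2, 1, 2, 1, 1, 2, 2, 2, 4) and form L = D - A. L has integer entries, so p(x) = det(xI - L) has integer coefficients. Expanding the determinant yields x^10 - 18x^9 + 133x^8 - 526x^7 + 1214x^6 - 1670x^5 + 1341x^4 - 590x^3 + 126x^2 - 10x. The coefficient of x^9 equals -trace(L) = -18, matching the sum of degrees. By the matrix-tree theorem the graph has (1/10) * product of the nonzero eigenvalues = 1 spanning tree.

x^10 - 18x^9 + 133x^8 - 526x^7 + 1214x^6 - 1670x^5 + 1341x^4 - 590x^3 + 126x^2 - 10x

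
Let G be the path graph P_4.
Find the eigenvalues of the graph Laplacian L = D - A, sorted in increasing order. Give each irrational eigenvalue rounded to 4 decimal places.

The graph has 4 vertices and degree multiset [2, 2, 1, 1]; D is the diagonal matrix of degrees and L = D - A. Diagonalising L (or applying a numerical eigensolver to the 4x4 matrix) gives the spectrum above. The single zero eigenvalue shows the graph is connected. The eigenvalues sum to 6, which equals trace(L) = 2|E|. There is one zero in the spectrum, matching the 1 component.

[0, 0.5858, 2, 3.4142]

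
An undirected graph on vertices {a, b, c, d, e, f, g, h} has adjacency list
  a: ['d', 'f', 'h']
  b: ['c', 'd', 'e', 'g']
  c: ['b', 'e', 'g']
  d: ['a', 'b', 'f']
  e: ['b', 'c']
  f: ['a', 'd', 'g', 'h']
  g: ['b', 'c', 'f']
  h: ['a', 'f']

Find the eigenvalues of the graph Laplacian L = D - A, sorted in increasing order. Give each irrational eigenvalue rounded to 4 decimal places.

[0, 0.6571, 2.2679, 2.5293, 4, 4, 4.8136, 5.7321]

Each diagonal entry of L is the vertex degree and each off-diagonal entry is -1 where an edge is present, 0 otherwise; in the order [a, b, c, d, e, f, g, h] the diagonal is [3, 4, 3, 3, 2, 4, 3, 2]. The multiplicity of 0 as a Laplacian eigenvalue equals the number of connected components. The largest eigenvalue, 5.7321, is at most the vertex count 8.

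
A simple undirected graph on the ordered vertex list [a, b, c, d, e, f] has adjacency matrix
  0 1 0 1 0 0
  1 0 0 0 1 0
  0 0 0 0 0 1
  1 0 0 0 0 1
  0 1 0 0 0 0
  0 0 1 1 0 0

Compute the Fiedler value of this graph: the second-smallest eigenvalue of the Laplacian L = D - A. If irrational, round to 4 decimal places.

Each diagonal entry of L is the vertex degree and each off-diagonal entry is -1 where an edge is present, 0 otherwise; in the order [a, b, c, d, e, f] the diagonal is [2, 2, 1, 2, 1, 2]. Computing the eigenvalues of L and sorting gives [0, 0.2679, 1, 2, 3, 3.7321]. The Fiedler value lambda_2 = 0.2679 is strictly positive, so the graph is connected. The eigenvalues sum to 10, which equals trace(L) = 2|E|.

0.2679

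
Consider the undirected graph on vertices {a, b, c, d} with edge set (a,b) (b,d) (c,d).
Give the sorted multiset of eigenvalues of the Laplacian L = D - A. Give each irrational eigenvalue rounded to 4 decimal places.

[0, 0.5858, 2, 3.4142]

With the vertex order [a, b, c, d], the degrees are [1, 2, 1, 2], giving D = diag(1, 2, 1, 2) and L = D - A. Diagonalising L (or applying a numerical eigensolver to the 4x4 matrix) gives the spectrum above. The single zero eigenvalue shows the graph is connected.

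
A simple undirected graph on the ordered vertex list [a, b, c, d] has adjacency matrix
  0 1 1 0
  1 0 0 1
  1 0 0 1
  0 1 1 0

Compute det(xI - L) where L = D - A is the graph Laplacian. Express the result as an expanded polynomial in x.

Reading degrees in the order [a, b, c, d] gives [2, 2, 2, 2]; set D = diag(2, 2, 2, 2) and form L = D - A. L has integer entries, so p(x) = det(xI - L) has integer coefficients. Expanding the determinant yields x^4 - 8x^3 + 20x^2 - 16x. The constant term is 0 because L is singular (the all-ones vector lies in its kernel).

x^4 - 8x^3 + 20x^2 - 16x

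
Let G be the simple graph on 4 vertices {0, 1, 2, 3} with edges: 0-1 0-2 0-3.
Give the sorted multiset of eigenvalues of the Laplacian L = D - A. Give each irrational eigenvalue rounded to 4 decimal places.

With the vertex order [0, 1, 2, 3], the degrees are [3, 1, 1, 1], giving D = diag(3, 1, 1, 1) and L = D - A. L is symmetric positive semidefinite, so every eigenvalue is real and nonnegative. The single zero eigenvalue shows the graph is connected. The largest eigenvalue, 4, is at most the vertex count 4. The eigenvalues sum to 6, which equals trace(L) = 2|E|.

[0, 1, 1, 4]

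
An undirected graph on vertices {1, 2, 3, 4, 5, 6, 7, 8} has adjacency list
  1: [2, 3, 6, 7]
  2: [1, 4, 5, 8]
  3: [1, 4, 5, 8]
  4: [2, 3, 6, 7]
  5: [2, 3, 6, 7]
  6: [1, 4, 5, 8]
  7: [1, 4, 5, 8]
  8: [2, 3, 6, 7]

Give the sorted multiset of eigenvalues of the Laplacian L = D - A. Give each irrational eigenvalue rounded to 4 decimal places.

[0, 4, 4, 4, 4, 4, 4, 8]

Reading degrees in the order [1, 2, 3, 4, 5, 6, 7, 8] gives [4, 4, 4, 4, 4, 4, 4, 4]; set D = diag(4, 4, 4, 4, 4, 4, 4, 4) and form L = D - A. Diagonalising L (or applying a numerical eigensolver to the 8x8 matrix) gives the spectrum above. The largest eigenvalue, 8, is at most the vertex count 8.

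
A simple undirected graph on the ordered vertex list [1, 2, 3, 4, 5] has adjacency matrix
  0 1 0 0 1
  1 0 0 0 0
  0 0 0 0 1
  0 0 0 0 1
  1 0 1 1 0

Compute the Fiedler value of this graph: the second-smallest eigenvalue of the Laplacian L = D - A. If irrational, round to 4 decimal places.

Each diagonal entry of L is the vertex degree and each off-diagonal entry is -1 where an edge is present, 0 otherwise; in the order [1, 2, 3, 4, 5] the diagonal is [2, 1, 1, 1, 3]. Computing the eigenvalues of L and sorting gives [0, 0.5188, 1, 2.3111, 4.1701]. The Fiedler value lambda_2 = 0.5188 is strictly positive, so the graph is connected. The eigenvalues sum to 8, which equals trace(L) = 2|E|.

0.5188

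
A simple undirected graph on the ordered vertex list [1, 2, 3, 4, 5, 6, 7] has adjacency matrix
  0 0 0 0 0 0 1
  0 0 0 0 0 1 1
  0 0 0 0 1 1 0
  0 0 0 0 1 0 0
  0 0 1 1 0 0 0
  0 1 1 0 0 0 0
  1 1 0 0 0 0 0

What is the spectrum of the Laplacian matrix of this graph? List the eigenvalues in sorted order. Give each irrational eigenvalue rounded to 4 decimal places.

With the vertex order [1, 2, 3, 4, 5, 6, 7], the degrees are [1, 2, 2, 1, 2, 2, 2], giving D = diag(1, 2, 2, 1, 2, 2, 2) and L = D - A. L is symmetric positive semidefinite, so every eigenvalue is real and nonnegative. The single zero eigenvalue shows the graph is connected. The eigenvalues sum to 12, which equals trace(L) = 2|E|.

[0, 0.1981, 0.7530, 1.5550, 2.4450, 3.2470, 3.8019]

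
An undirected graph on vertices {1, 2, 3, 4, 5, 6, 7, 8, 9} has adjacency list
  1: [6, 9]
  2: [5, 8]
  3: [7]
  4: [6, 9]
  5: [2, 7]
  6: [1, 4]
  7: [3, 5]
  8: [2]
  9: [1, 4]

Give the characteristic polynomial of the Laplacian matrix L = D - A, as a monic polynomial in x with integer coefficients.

x^9 - 16x^8 + 105x^7 - 364x^6 + 713x^5 - 776x^4 + 420x^3 - 80x^2

With the vertex order [1, 2, 3, 4, 5, 6, 7, 8, 9], the degrees are [2, 2, 1, 2, 2, 2, 2, 1, 2], giving D = diag(2, 2, 1, 2, 2, 2, 2, 1, 2) and L = D - A. L has integer entries, so p(x) = det(xI - L) has integer coefficients. Expanding the determinant yields x^9 - 16x^8 + 105x^7 - 364x^6 + 713x^5 - 776x^4 + 420x^3 - 80x^2. The constant term is 0 because L is singular (the all-ones vector lies in its kernel). The largest eigenvalue, 4, is at most the vertex count 9.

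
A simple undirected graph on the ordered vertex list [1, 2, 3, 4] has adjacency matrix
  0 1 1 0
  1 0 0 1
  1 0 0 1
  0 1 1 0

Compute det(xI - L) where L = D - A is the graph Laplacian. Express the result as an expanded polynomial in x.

x^4 - 8x^3 + 20x^2 - 16x

Reading degrees in the order [1, 2, 3, 4] gives [2, 2, 2, 2]; set D = diag(2, 2, 2, 2) and form L = D - A. The eigenvalues of L are [0, 2, 2, 4]; the characteristic polynomial is the product of (x - lambda_i), which multiplies out to x^4 - 8x^3 + 20x^2 - 16x. Since p(0) = det(-L) = 0, x divides p(x). The eigenvalues sum to 8, which equals trace(L) = 2|E|.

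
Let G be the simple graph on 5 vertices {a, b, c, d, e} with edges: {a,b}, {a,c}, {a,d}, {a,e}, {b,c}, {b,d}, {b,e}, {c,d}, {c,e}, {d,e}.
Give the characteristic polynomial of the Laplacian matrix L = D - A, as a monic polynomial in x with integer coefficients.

Each diagonal entry of L is the vertex degree and each off-diagonal entry is -1 where an edge is present, 0 otherwise; in the order [a, b, c, d, e] the diagonal is [4, 4, 4, 4, 4]. L has integer entries, so p(x) = det(xI - L) has integer coefficients. Expanding the determinant yields x^5 - 20x^4 + 150x^3 - 500x^2 + 625x. Since p(0) = det(-L) = 0, x divides p(x). The largest eigenvalue, 5, is at most the vertex count 5. The eigenvalues sum to 20, which equals trace(L) = 2|E|.

x^5 - 20x^4 + 150x^3 - 500x^2 + 625x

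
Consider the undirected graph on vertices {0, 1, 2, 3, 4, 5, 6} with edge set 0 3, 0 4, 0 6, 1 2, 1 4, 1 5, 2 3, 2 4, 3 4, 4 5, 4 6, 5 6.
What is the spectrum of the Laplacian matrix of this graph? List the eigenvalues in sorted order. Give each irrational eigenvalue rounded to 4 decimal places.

[0, 2, 2, 4, 4, 5, 7]

With the vertex order [0, 1, 2, 3, 4, 5, 6], the degrees are [3, 3, 3, 3, 6, 3, 3], giving D = diag(3, 3, 3, 3, 6, 3, 3) and L = D - A. L is symmetric positive semidefinite, so every eigenvalue is real and nonnegative. The single zero eigenvalue shows the graph is connected.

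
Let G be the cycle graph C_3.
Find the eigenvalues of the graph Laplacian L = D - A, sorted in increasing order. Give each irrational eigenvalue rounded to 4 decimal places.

The graph has 3 vertices and degree multiset [2, 2, 2]; D is the diagonal matrix of degrees and L = D - A. L is symmetric positive semidefinite, so every eigenvalue is real and nonnegative.

[0, 3, 3]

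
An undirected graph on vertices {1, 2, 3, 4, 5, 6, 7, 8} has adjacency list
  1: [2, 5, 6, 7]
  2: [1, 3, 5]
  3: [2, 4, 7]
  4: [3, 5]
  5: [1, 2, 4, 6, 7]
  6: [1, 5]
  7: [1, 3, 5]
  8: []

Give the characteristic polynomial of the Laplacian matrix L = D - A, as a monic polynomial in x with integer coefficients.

x^8 - 22x^7 + 193x^6 - 862x^5 + 2063x^4 - 2502x^3 + 1197x^2

Each diagonal entry of L is the vertex degree and each off-diagonal entry is -1 where an edge is present, 0 otherwise; in the order [1, 2, 3, 4, 5, 6, 7, 8] the diagonal is [4, 3, 3, 2, 5, 2, 3, 0]. Computing det(xI - L) by cofactor expansion (or equivalently via sum-over-permutations) gives x^8 - 22x^7 + 193x^6 - 862x^5 + 2063x^4 - 2502x^3 + 1197x^2. The constant term is 0 because L is singular (the all-ones vector lies in its kernel).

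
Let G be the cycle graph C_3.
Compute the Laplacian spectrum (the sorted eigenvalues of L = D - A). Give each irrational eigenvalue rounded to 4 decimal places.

The graph has 3 vertices and degree multiset [2, 2, 2]; D is the diagonal matrix of degrees and L = D - A. Diagonalising L (or applying a numerical eigensolver to the 3x3 matrix) gives the spectrum above. The single zero eigenvalue shows the graph is connected. The eigenvalues sum to 6, which equals trace(L) = 2|E|.

[0, 3, 3]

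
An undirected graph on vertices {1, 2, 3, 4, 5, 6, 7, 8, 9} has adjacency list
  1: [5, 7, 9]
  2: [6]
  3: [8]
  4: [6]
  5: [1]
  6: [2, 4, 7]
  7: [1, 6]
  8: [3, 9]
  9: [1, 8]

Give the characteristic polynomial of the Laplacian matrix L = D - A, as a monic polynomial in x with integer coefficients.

Each diagonal entry of L is the vertex degree and each off-diagonal entry is -1 where an edge is present, 0 otherwise; in the order [1, 2, 3, 4, 5, 6, 7, 8, 9] the diagonal is [3, 1, 1, 1, 1, 3, 2, 2, 2]. Computing det(xI - L) by cofactor expansion (or equivalently via sum-over-permutations) gives x^9 - 16x^8 + 103x^7 - 344x^6 + 643x^5 - 678x^4 + 384x^3 - 102x^2 + 9x. The coefficient of x^8 equals -trace(L) = -16, matching the sum of degrees. The eigenvalues sum to 16, which equals trace(L) = 2|E|.

x^9 - 16x^8 + 103x^7 - 344x^6 + 643x^5 - 678x^4 + 384x^3 - 102x^2 + 9x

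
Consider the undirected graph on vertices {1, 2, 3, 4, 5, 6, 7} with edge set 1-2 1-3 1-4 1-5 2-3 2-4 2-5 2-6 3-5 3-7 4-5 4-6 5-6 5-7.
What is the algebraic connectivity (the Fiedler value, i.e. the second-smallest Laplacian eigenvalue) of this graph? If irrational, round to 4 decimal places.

Each diagonal entry of L is the vertex degree and each off-diagonal entry is -1 where an edge is present, 0 otherwise; in the order [1, 2, 3, 4, 5, 6, 7] the diagonal is [4, 5, 4, 4, 6, 3, 2]. The sorted Laplacian eigenvalues are [0, 1.7312, 3.1353, 4.4659, 5.5494, 6.1183, 7]; the algebraic connectivity is the second entry, 1.7312. By the matrix-tree theorem the graph has (1/7) * product of the nonzero eigenvalues = 823 spanning trees.

1.7312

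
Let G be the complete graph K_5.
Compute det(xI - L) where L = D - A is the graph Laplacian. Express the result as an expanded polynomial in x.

The graph has 5 vertices and degree multiset [4, 4, 4, 4, 4]; D is the diagonal matrix of degrees and L = D - A. Computing det(xI - L) by cofactor expansion (or equivalently via sum-over-permutations) gives x^5 - 20x^4 + 150x^3 - 500x^2 + 625x. The constant term is 0 because L is singular (the all-ones vector lies in its kernel).

x^5 - 20x^4 + 150x^3 - 500x^2 + 625x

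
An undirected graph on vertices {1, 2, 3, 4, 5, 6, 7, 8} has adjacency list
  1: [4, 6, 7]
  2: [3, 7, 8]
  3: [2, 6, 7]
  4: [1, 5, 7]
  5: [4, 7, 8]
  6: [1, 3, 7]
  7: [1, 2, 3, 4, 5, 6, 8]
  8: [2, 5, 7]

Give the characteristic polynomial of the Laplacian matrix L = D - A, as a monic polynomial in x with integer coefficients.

Reading degrees in the order [1, 2, 3, 4, 5, 6, 7, 8] gives [3, 3, 3, 3, 3, 3, 7, 3]; set D = diag(3, 3, 3, 3, 3, 3, 7, 3) and form L = D - A. L has integer entries, so p(x) = det(xI - L) has integer coefficients. Expanding the determinant yields x^8 - 28x^7 + 322x^6 - 1974x^5 + 6965x^4 - 14126x^3 + 15225x^2 - 6728x. Since p(0) = det(-L) = 0, x divides p(x). There is one zero in the spectrum, matching the 1 component.

x^8 - 28x^7 + 322x^6 - 1974x^5 + 6965x^4 - 14126x^3 + 15225x^2 - 6728x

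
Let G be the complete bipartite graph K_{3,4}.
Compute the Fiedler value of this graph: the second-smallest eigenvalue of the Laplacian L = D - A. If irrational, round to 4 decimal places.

3

The graph has 7 vertices and degree multiset [4, 4, 4, 3, 3, 3, 3]; D is the diagonal matrix of degrees and L = D - A. The smallest Laplacian eigenvalue is always 0. The next one, lambda_2 = 3, measures how hard the graph is to disconnect: larger values mean better connectivity. There is one zero in the spectrum, matching the 1 component. The largest eigenvalue, 7, is at most the vertex count 7.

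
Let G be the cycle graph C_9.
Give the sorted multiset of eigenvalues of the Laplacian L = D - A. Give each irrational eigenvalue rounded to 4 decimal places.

[0, 0.4679, 0.4679, 1.6527, 1.6527, 3, 3, 3.8794, 3.8794]

The graph has 9 vertices and degree multiset [2, 2, 2, 2, 2, 2, 2, 2, 2]; D is the diagonal matrix of degrees and L = D - A. Since every row of L sums to 0, the all-ones vector is in the kernel and 0 is an eigenvalue. The largest eigenvalue, 3.8794, is at most the vertex count 9.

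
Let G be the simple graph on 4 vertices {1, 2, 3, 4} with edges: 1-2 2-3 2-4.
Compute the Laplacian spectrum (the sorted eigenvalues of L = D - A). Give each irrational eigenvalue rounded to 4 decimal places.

Reading degrees in the order [1, 2, 3, 4] gives [1, 3, 1, 1]; set D = diag(1, 3, 1, 1) and form L = D - A. Since every row of L sums to 0, the all-ones vector is in the kernel and 0 is an eigenvalue. The single zero eigenvalue shows the graph is connected.

[0, 1, 1, 4]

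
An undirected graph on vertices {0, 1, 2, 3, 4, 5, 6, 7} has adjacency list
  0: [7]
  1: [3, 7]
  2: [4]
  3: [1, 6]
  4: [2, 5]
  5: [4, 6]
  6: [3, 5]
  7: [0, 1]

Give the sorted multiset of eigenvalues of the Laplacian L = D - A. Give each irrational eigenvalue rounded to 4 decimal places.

[0, 0.1522, 0.5858, 1.2346, 2, 2.7654, 3.4142, 3.8478]

Reading degrees in the order [0, 1, 2, 3, 4, 5, 6, 7] gives [1, 2, 1, 2, 2, 2, 2, 2]; set D = diag(1, 2, 1, 2, 2, 2, 2, 2) and form L = D - A. Since every row of L sums to 0, the all-ones vector is in the kernel and 0 is an eigenvalue. The single zero eigenvalue shows the graph is connected. The largest eigenvalue, 3.8478, is at most the vertex count 8.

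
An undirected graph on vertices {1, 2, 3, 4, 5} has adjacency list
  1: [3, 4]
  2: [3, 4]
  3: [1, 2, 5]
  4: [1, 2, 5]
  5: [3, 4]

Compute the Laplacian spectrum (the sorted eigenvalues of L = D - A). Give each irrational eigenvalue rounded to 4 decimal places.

With the vertex order [1, 2, 3, 4, 5], the degrees are [2, 2, 3, 3, 2], giving D = diag(2, 2, 3, 3, 2) and L = D - A. The multiplicity of 0 as a Laplacian eigenvalue equals the number of connected components.

[0, 2, 2, 3, 5]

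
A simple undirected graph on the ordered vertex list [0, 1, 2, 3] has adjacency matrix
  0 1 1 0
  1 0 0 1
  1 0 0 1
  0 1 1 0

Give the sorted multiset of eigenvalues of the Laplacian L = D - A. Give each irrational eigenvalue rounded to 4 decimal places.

[0, 2, 2, 4]

With the vertex order [0, 1, 2, 3], the degrees are [2, 2, 2, 2], giving D = diag(2, 2, 2, 2) and L = D - A. Since every row of L sums to 0, the all-ones vector is in the kernel and 0 is an eigenvalue. There is one zero in the spectrum, matching the 1 component.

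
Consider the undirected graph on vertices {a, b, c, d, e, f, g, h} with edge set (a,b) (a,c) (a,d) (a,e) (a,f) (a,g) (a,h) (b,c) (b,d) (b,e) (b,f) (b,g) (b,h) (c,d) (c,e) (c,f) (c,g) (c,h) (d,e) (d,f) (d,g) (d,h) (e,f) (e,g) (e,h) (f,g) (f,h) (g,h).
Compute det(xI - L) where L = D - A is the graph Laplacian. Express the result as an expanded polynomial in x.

x^8 - 56x^7 + 1344x^6 - 17920x^5 + 143360x^4 - 688128x^3 + 1835008x^2 - 2097152x

Reading degrees in the order [a, b, c, d, e, f, g, h] gives [7, 7, 7, 7, 7, 7, 7, 7]; set D = diag(7, 7, 7, 7, 7, 7, 7, 7) and form L = D - A. Computing det(xI - L) by cofactor expansion (or equivalently via sum-over-permutations) gives x^8 - 56x^7 + 1344x^6 - 17920x^5 + 143360x^4 - 688128x^3 + 1835008x^2 - 2097152x. The coefficient of x^7 equals -trace(L) = -56, matching the sum of degrees. By the matrix-tree theorem the graph has (1/8) * product of the nonzero eigenvalues = 262144 spanning trees.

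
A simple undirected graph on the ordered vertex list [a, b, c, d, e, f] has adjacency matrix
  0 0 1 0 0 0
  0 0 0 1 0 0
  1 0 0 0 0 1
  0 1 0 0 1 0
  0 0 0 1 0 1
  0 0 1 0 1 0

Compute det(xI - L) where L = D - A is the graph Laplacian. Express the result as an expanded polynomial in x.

x^6 - 10x^5 + 36x^4 - 56x^3 + 35x^2 - 6x

Reading degrees in the order [a, b, c, d, e, f] gives [1, 1, 2, 2, 2, 2]; set D = diag(1, 1, 2, 2, 2, 2) and form L = D - A. Computing det(xI - L) by cofactor expansion (or equivalently via sum-over-permutations) gives x^6 - 10x^5 + 36x^4 - 56x^3 + 35x^2 - 6x. The coefficient of x^5 equals -trace(L) = -10, matching the sum of degrees. By the matrix-tree theorem the graph has (1/6) * product of the nonzero eigenvalues = 1 spanning tree.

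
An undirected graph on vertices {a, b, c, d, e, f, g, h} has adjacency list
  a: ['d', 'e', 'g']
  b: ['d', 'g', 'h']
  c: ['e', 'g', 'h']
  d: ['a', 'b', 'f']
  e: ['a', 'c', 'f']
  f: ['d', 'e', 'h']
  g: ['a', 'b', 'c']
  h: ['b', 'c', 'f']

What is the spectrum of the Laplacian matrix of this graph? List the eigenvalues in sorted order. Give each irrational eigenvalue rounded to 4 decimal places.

With the vertex order [a, b, c, d, e, f, g, h], the degrees are [3, 3, 3, 3, 3, 3, 3, 3], giving D = diag(3, 3, 3, 3, 3, 3, 3, 3) and L = D - A. Since every row of L sums to 0, the all-ones vector is in the kernel and 0 is an eigenvalue. The single zero eigenvalue shows the graph is connected. The eigenvalues sum to 24, which equals trace(L) = 2|E|.

[0, 2, 2, 2, 4, 4, 4, 6]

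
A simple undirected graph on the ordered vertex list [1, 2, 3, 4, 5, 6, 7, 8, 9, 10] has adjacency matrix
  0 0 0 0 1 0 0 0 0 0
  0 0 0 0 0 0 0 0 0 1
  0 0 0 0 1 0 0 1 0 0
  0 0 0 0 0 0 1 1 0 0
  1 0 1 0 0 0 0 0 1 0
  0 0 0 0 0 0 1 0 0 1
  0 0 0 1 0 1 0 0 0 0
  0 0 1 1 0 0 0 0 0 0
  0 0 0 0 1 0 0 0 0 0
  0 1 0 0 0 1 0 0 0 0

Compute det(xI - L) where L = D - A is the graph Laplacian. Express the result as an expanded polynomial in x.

Reading degrees in the order [1, 2, 3, 4, 5, 6, 7, 8, 9, 10] gives [1, 1, 2, 2, 3, 2, 2, 2, 1, 2]; set D = diag(1, 1, 2, 2, 3, 2, 2, 2, 1, 2) and form L = D - A. L has integer entries, so p(x) = det(xI - L) has integer coefficients. Expanding the determinant yields x^10 - 18x^9 + 135x^8 - 548x^7 + 1310x^6 - 1882x^5 + 1590x^4 - 736x^3 + 158x^2 - 10x. The coefficient of x^9 equals -trace(L) = -18, matching the sum of degrees. There is one zero in the spectrum, matching the 1 component.

x^10 - 18x^9 + 135x^8 - 548x^7 + 1310x^6 - 1882x^5 + 1590x^4 - 736x^3 + 158x^2 - 10x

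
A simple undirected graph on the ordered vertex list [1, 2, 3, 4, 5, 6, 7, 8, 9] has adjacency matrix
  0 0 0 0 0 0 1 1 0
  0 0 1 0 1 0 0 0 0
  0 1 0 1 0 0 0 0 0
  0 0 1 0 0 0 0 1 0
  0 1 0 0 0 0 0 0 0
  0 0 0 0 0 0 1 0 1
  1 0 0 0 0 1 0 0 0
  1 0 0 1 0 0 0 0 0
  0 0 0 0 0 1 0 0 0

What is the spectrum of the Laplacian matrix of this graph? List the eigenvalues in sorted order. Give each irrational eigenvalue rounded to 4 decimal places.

Each diagonal entry of L is the vertex degree and each off-diagonal entry is -1 where an edge is present, 0 otherwise; in the order [1, 2, 3, 4, 5, 6, 7, 8, 9] the diagonal is [2, 2, 2, 2, 1, 2, 2, 2, 1]. The multiplicity of 0 as a Laplacian eigenvalue equals the number of connected components. The single zero eigenvalue shows the graph is connected.

[0, 0.1206, 0.4679, 1, 1.6527, 2.3473, 3, 3.5321, 3.8794]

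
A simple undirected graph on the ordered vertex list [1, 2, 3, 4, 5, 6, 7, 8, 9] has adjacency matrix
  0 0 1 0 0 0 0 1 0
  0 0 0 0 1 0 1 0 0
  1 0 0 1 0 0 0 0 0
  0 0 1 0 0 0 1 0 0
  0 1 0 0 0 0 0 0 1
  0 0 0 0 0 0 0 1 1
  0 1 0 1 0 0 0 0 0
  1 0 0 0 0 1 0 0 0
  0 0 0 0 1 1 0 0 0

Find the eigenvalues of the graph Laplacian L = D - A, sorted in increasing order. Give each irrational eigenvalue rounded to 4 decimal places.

Each diagonal entry of L is the vertex degree and each off-diagonal entry is -1 where an edge is present, 0 otherwise; in the order [1, 2, 3, 4, 5, 6, 7, 8, 9] the diagonal is [2, 2, 2, 2, 2, 2, 2, 2, 2]. Since every row of L sums to 0, the all-ones vector is in the kernel and 0 is an eigenvalue.

[0, 0.4679, 0.4679, 1.6527, 1.6527, 3, 3, 3.8794, 3.8794]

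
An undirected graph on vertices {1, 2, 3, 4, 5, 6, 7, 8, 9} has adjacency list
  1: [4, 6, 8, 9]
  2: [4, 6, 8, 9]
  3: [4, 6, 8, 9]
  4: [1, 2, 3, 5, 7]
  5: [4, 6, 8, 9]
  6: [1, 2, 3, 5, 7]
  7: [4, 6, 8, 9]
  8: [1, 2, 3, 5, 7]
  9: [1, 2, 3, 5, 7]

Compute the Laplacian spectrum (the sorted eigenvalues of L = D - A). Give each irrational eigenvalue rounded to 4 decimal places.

[0, 4, 4, 4, 4, 5, 5, 5, 9]

Reading degrees in the order [1, 2, 3, 4, 5, 6, 7, 8, 9] gives [4, 4, 4, 5, 4, 5, 4, 5, 5]; set D = diag(4, 4, 4, 5, 4, 5, 4, 5, 5) and form L = D - A. The multiplicity of 0 as a Laplacian eigenvalue equals the number of connected components. The eigenvalues sum to 40, which equals trace(L) = 2|E|. By the matrix-tree theorem the graph has (1/9) * product of the nonzero eigenvalues = 32000 spanning trees.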